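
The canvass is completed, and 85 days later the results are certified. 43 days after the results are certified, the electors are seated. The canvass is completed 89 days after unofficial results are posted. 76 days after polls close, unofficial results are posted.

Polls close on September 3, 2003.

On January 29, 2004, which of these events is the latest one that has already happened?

Polls close: Sep 3, 2003.
Unofficial results are posted: Sep 3, 2003 + 76 days = Nov 18, 2003.
The canvass is completed: Nov 18, 2003 + 89 days = Feb 15, 2004.
The results are certified: Feb 15, 2004 + 85 days = May 10, 2004.
The electors are seated: May 10, 2004 + 43 days = Jun 22, 2004.
Jan 29, 2004 falls between when unofficial results are posted (Nov 18, 2003) and when the canvass is completed (Feb 15, 2004).

Unofficial results are posted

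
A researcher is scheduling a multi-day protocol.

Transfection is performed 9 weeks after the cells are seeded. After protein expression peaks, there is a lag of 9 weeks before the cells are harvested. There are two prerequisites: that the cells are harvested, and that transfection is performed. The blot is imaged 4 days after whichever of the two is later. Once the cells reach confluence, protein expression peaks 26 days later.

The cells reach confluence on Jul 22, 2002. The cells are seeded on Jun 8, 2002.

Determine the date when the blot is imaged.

Oct 23, 2002

The cells reach confluence: Jul 22, 2002.
Protein expression peaks: Jul 22, 2002 + 26 days = Aug 17, 2002.
The cells are harvested: Aug 17, 2002 + 9 weeks = Oct 19, 2002.
The cells are seeded: Jun 8, 2002.
Transfection is performed: Jun 8, 2002 + 9 weeks = Aug 10, 2002.
Both prerequisites met — the cells are harvested (Oct 19, 2002), transfection is performed (Aug 10, 2002); the later is Oct 19, 2002.
The blot is imaged: Oct 19, 2002 + 4 days = Oct 23, 2002.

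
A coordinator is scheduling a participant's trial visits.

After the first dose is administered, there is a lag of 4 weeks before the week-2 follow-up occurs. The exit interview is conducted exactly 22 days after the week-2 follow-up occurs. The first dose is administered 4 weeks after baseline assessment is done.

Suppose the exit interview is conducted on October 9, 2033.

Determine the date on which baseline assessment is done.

The exit interview is conducted: Oct 9, 2033.
The week-2 follow-up occurs: Oct 9, 2033 − 22 days = Sep 17, 2033.
The first dose is administered: Sep 17, 2033 − 4 weeks = Aug 20, 2033.
Baseline assessment is done: Aug 20, 2033 − 4 weeks = Jul 23, 2033.

July 23, 2033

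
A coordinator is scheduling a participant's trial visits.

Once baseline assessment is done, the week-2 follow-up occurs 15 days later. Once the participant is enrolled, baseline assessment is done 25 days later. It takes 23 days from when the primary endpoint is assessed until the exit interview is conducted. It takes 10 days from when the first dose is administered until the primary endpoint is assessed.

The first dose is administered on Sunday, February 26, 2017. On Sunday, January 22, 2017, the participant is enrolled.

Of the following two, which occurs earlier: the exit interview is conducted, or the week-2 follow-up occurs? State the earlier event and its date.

The first dose is administered: Feb 26, 2017.
The primary endpoint is assessed: Feb 26, 2017 + 10 days = Mar 8, 2017.
The exit interview is conducted: Mar 8, 2017 + 23 days = Mar 31, 2017.
The participant is enrolled: Jan 22, 2017.
Baseline assessment is done: Jan 22, 2017 + 25 days = Feb 16, 2017.
The week-2 follow-up occurs: Feb 16, 2017 + 15 days = Mar 3, 2017.
Comparing: the exit interview is conducted on Mar 31, 2017 vs the week-2 follow-up occurs on Mar 3, 2017. Earlier: the week-2 follow-up occurs.

The week-2 follow-up occurs — Friday, March 3, 2017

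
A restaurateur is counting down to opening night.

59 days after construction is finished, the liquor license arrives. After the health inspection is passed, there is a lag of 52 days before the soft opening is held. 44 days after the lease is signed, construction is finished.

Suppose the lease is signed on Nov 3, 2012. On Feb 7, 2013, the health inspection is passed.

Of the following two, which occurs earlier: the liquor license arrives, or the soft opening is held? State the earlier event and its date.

The lease is signed: Nov 3, 2012.
Construction is finished: Nov 3, 2012 + 44 days = Dec 17, 2012.
The liquor license arrives: Dec 17, 2012 + 59 days = Feb 14, 2013.
The health inspection is passed: Feb 7, 2013.
The soft opening is held: Feb 7, 2013 + 52 days = Mar 31, 2013.
Comparing: the liquor license arrives on Feb 14, 2013 vs the soft opening is held on Mar 31, 2013. Earlier: the liquor license arrives.

The liquor license arrives — Feb 14, 2013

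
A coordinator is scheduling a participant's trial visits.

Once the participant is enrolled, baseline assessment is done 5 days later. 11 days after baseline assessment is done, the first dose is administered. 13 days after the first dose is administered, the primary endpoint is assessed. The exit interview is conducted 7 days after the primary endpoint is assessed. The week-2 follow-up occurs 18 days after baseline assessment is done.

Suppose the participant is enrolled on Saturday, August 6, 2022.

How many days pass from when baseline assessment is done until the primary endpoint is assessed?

Causal path: baseline assessment is done → the first dose is administered → the primary endpoint is assessed.
Total delay along the path: 11 + 13 = 24 days.

24 days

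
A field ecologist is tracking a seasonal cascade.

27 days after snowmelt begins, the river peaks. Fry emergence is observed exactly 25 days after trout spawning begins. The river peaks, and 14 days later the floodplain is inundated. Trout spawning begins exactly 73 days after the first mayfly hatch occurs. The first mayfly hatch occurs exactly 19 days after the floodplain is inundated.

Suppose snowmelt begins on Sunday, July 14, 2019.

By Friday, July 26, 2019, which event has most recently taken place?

Snowmelt begins

Snowmelt begins: Jul 14, 2019.
The river peaks: Jul 14, 2019 + 27 days = Aug 10, 2019.
The floodplain is inundated: Aug 10, 2019 + 14 days = Aug 24, 2019.
The first mayfly hatch occurs: Aug 24, 2019 + 19 days = Sep 12, 2019.
Trout spawning begins: Sep 12, 2019 + 73 days = Nov 24, 2019.
Fry emergence is observed: Nov 24, 2019 + 25 days = Dec 19, 2019.
Jul 26, 2019 falls between when snowmelt begins (Jul 14, 2019) and when the river peaks (Aug 10, 2019).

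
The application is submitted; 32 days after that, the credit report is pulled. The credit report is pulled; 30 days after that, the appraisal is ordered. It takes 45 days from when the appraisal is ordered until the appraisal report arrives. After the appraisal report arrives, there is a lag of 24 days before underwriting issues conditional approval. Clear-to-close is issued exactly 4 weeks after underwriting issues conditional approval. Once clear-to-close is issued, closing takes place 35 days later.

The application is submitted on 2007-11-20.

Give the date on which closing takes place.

The application is submitted: Nov 20, 2007.
The credit report is pulled: Nov 20, 2007 + 32 days = Dec 22, 2007.
The appraisal is ordered: Dec 22, 2007 + 30 days = Jan 21, 2008.
The appraisal report arrives: Jan 21, 2008 + 45 days = Mar 6, 2008.
Underwriting issues conditional approval: Mar 6, 2008 + 24 days = Mar 30, 2008.
Clear-to-close is issued: Mar 30, 2008 + 4 weeks = Apr 27, 2008.
Closing takes place: Apr 27, 2008 + 35 days = Jun 1, 2008.

2008-06-01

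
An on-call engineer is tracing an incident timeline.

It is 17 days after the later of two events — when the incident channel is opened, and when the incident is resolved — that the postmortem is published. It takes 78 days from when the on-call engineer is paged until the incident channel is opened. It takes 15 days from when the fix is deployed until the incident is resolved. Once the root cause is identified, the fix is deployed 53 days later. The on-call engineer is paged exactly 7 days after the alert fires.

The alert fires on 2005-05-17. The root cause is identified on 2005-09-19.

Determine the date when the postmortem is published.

The alert fires: May 17, 2005.
The on-call engineer is paged: May 17, 2005 + 7 days = May 24, 2005.
The incident channel is opened: May 24, 2005 + 78 days = Aug 10, 2005.
The root cause is identified: Sep 19, 2005.
The fix is deployed: Sep 19, 2005 + 53 days = Nov 11, 2005.
The incident is resolved: Nov 11, 2005 + 15 days = Nov 26, 2005.
Both prerequisites met — the incident channel is opened (Aug 10, 2005), the incident is resolved (Nov 26, 2005); the later is Nov 26, 2005.
The postmortem is published: Nov 26, 2005 + 17 days = Dec 13, 2005.

2005-12-13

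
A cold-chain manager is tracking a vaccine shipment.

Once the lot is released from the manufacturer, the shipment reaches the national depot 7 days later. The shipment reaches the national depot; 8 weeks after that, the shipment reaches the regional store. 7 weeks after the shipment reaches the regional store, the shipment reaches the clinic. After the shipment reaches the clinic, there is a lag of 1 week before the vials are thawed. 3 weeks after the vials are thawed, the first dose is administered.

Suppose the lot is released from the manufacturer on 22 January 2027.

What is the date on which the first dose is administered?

The lot is released from the manufacturer: Jan 22, 2027.
The shipment reaches the national depot: Jan 22, 2027 + 7 days = Jan 29, 2027.
The shipment reaches the regional store: Jan 29, 2027 + 8 weeks = Mar 26, 2027.
The shipment reaches the clinic: Mar 26, 2027 + 7 weeks = May 14, 2027.
The vials are thawed: May 14, 2027 + 1 week = May 21, 2027.
The first dose is administered: May 21, 2027 + 3 weeks = Jun 11, 2027.

11 June 2027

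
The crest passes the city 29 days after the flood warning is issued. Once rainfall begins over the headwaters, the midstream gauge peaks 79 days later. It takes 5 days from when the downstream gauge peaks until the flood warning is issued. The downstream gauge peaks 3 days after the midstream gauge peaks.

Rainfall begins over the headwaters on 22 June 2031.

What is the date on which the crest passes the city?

16 October 2031

Rainfall begins over the headwaters: Jun 22, 2031.
The midstream gauge peaks: Jun 22, 2031 + 79 days = Sep 9, 2031.
The downstream gauge peaks: Sep 9, 2031 + 3 days = Sep 12, 2031.
The flood warning is issued: Sep 12, 2031 + 5 days = Sep 17, 2031.
The crest passes the city: Sep 17, 2031 + 29 days = Oct 16, 2031.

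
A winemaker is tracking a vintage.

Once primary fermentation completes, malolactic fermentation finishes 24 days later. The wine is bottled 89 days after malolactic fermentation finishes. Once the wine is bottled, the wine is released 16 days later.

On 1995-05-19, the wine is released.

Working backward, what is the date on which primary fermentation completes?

1995-01-10

The wine is released: May 19, 1995.
The wine is bottled: May 19, 1995 − 16 days = May 3, 1995.
Malolactic fermentation finishes: May 3, 1995 − 89 days = Feb 3, 1995.
Primary fermentation completes: Feb 3, 1995 − 24 days = Jan 10, 1995.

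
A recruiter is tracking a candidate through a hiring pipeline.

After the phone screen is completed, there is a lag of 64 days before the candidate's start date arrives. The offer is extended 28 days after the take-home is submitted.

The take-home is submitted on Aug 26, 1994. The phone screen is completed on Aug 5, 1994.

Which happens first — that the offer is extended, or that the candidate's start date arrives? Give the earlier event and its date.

The take-home is submitted: Aug 26, 1994.
The offer is extended: Aug 26, 1994 + 28 days = Sep 23, 1994.
The phone screen is completed: Aug 5, 1994.
The candidate's start date arrives: Aug 5, 1994 + 64 days = Oct 8, 1994.
Comparing: the offer is extended on Sep 23, 1994 vs the candidate's start date arrives on Oct 8, 1994. Earlier: the offer is extended.

The offer is extended — Sep 23, 1994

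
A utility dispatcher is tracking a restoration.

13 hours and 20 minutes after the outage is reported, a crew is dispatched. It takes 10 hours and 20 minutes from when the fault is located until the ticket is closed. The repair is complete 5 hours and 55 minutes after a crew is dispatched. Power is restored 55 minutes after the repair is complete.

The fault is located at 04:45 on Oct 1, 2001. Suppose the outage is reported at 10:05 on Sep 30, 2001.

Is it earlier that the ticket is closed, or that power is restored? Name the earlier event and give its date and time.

The fault is located: 04:45 Oct 1, 2001.
The ticket is closed: 04:45 Oct 1, 2001 + 10h20m = 15:05 Oct 1, 2001.
The outage is reported: 10:05 Sep 30, 2001.
A crew is dispatched: 10:05 Sep 30, 2001 + 13h20m = 23:25 Sep 30, 2001.
The repair is complete: 23:25 Sep 30, 2001 + 5h55m = 05:20 Oct 1, 2001.
Power is restored: 05:20 Oct 1, 2001 + 55m = 06:15 Oct 1, 2001.
Comparing: the ticket is closed at 15:05 Oct 1, 2001 vs power is restored at 06:15 Oct 1, 2001. Earlier: power is restored.

Power is restored — 06:15 on Oct 1, 2001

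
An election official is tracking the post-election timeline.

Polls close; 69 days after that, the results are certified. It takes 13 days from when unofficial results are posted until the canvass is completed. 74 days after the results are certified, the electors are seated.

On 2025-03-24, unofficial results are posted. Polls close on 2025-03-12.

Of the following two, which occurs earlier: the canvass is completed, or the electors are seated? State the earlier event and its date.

Unofficial results are posted: Mar 24, 2025.
The canvass is completed: Mar 24, 2025 + 13 days = Apr 6, 2025.
Polls close: Mar 12, 2025.
The results are certified: Mar 12, 2025 + 69 days = May 20, 2025.
The electors are seated: May 20, 2025 + 74 days = Aug 2, 2025.
Comparing: the canvass is completed on Apr 6, 2025 vs the electors are seated on Aug 2, 2025. Earlier: the canvass is completed.

The canvass is completed — 2025-04-06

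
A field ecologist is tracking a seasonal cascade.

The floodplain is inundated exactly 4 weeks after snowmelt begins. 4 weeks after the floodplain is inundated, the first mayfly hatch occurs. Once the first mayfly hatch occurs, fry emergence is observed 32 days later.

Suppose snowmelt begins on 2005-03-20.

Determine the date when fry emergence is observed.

Snowmelt begins: Mar 20, 2005.
The floodplain is inundated: Mar 20, 2005 + 4 weeks = Apr 17, 2005.
The first mayfly hatch occurs: Apr 17, 2005 + 4 weeks = May 15, 2005.
Fry emergence is observed: May 15, 2005 + 32 days = Jun 16, 2005.

2005-06-16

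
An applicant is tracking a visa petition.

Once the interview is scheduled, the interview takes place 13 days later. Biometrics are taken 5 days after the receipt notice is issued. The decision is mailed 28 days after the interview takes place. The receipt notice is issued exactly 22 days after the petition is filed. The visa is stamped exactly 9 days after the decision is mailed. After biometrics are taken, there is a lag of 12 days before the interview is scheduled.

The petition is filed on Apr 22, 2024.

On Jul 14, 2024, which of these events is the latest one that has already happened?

The petition is filed: Apr 22, 2024.
The receipt notice is issued: Apr 22, 2024 + 22 days = May 14, 2024.
Biometrics are taken: May 14, 2024 + 5 days = May 19, 2024.
The interview is scheduled: May 19, 2024 + 12 days = May 31, 2024.
The interview takes place: May 31, 2024 + 13 days = Jun 13, 2024.
The decision is mailed: Jun 13, 2024 + 28 days = Jul 11, 2024.
The visa is stamped: Jul 11, 2024 + 9 days = Jul 20, 2024.
Jul 14, 2024 falls between when the decision is mailed (Jul 11, 2024) and when the visa is stamped (Jul 20, 2024).

The decision is mailed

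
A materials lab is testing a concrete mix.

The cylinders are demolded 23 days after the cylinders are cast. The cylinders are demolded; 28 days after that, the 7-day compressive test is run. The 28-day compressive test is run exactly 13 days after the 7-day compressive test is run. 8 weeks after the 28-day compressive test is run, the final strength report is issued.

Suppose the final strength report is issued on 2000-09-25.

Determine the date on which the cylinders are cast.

2000-05-28

The final strength report is issued: Sep 25, 2000.
The 28-day compressive test is run: Sep 25, 2000 − 8 weeks = Jul 31, 2000.
The 7-day compressive test is run: Jul 31, 2000 − 13 days = Jul 18, 2000.
The cylinders are demolded: Jul 18, 2000 − 28 days = Jun 20, 2000.
The cylinders are cast: Jun 20, 2000 − 23 days = May 28, 2000.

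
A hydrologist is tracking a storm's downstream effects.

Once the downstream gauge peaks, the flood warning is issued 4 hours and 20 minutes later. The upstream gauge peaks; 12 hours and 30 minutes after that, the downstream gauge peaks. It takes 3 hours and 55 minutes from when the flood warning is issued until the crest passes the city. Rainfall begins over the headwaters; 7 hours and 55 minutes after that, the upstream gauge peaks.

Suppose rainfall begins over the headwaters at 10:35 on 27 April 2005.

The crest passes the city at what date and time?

Rainfall begins over the headwaters: 10:35 Apr 27, 2005.
The upstream gauge peaks: 10:35 Apr 27, 2005 + 7h55m = 18:30 Apr 27, 2005.
The downstream gauge peaks: 18:30 Apr 27, 2005 + 12h30m = 07:00 Apr 28, 2005.
The flood warning is issued: 07:00 Apr 28, 2005 + 4h20m = 11:20 Apr 28, 2005.
The crest passes the city: 11:20 Apr 28, 2005 + 3h55m = 15:15 Apr 28, 2005.

15:15 on 28 April 2005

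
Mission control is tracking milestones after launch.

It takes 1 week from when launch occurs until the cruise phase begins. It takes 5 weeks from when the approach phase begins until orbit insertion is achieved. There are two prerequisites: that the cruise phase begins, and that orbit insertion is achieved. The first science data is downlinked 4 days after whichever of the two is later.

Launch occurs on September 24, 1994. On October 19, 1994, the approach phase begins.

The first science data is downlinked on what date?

November 27, 1994

Launch occurs: Sep 24, 1994.
The cruise phase begins: Sep 24, 1994 + 1 week = Oct 1, 1994.
The approach phase begins: Oct 19, 1994.
Orbit insertion is achieved: Oct 19, 1994 + 5 weeks = Nov 23, 1994.
Both prerequisites met — the cruise phase begins (Oct 1, 1994), orbit insertion is achieved (Nov 23, 1994); the later is Nov 23, 1994.
The first science data is downlinked: Nov 23, 1994 + 4 days = Nov 27, 1994.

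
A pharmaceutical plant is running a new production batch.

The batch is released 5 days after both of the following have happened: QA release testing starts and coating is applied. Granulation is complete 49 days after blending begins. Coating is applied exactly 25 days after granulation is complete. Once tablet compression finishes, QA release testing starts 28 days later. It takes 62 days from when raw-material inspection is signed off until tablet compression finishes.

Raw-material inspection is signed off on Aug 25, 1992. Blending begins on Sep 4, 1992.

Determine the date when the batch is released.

Nov 28, 1992

Raw-material inspection is signed off: Aug 25, 1992.
Tablet compression finishes: Aug 25, 1992 + 62 days = Oct 26, 1992.
QA release testing starts: Oct 26, 1992 + 28 days = Nov 23, 1992.
Blending begins: Sep 4, 1992.
Granulation is complete: Sep 4, 1992 + 49 days = Oct 23, 1992.
Coating is applied: Oct 23, 1992 + 25 days = Nov 17, 1992.
Both prerequisites met — QA release testing starts (Nov 23, 1992), coating is applied (Nov 17, 1992); the later is Nov 23, 1992.
The batch is released: Nov 23, 1992 + 5 days = Nov 28, 1992.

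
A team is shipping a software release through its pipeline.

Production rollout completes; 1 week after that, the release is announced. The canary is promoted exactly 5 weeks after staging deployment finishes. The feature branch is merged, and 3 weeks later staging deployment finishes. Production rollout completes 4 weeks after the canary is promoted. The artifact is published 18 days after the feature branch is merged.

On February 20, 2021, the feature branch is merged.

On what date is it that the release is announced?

The feature branch is merged: Feb 20, 2021.
Staging deployment finishes: Feb 20, 2021 + 3 weeks = Mar 13, 2021.
The canary is promoted: Mar 13, 2021 + 5 weeks = Apr 17, 2021.
Production rollout completes: Apr 17, 2021 + 4 weeks = May 15, 2021.
The release is announced: May 15, 2021 + 1 week = May 22, 2021.

May 22, 2021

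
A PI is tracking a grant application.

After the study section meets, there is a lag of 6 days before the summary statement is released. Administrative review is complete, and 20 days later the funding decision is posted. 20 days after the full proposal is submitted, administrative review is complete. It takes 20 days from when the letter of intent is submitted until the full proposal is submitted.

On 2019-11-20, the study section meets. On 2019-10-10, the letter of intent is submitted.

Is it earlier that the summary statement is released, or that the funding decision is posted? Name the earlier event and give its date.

The summary statement is released — 2019-11-26

The study section meets: Nov 20, 2019.
The summary statement is released: Nov 20, 2019 + 6 days = Nov 26, 2019.
The letter of intent is submitted: Oct 10, 2019.
The full proposal is submitted: Oct 10, 2019 + 20 days = Oct 30, 2019.
Administrative review is complete: Oct 30, 2019 + 20 days = Nov 19, 2019.
The funding decision is posted: Nov 19, 2019 + 20 days = Dec 9, 2019.
Comparing: the summary statement is released on Nov 26, 2019 vs the funding decision is posted on Dec 9, 2019. Earlier: the summary statement is released.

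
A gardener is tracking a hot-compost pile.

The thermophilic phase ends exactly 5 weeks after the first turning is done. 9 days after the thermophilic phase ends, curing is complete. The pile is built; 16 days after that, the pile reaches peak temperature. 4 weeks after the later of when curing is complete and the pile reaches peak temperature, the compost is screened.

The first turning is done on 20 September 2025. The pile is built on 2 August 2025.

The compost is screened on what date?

The first turning is done: Sep 20, 2025.
The thermophilic phase ends: Sep 20, 2025 + 5 weeks = Oct 25, 2025.
Curing is complete: Oct 25, 2025 + 9 days = Nov 3, 2025.
The pile is built: Aug 2, 2025.
The pile reaches peak temperature: Aug 2, 2025 + 16 days = Aug 18, 2025.
Both prerequisites met — curing is complete (Nov 3, 2025), the pile reaches peak temperature (Aug 18, 2025); the later is Nov 3, 2025.
The compost is screened: Nov 3, 2025 + 4 weeks = Dec 1, 2025.

1 December 2025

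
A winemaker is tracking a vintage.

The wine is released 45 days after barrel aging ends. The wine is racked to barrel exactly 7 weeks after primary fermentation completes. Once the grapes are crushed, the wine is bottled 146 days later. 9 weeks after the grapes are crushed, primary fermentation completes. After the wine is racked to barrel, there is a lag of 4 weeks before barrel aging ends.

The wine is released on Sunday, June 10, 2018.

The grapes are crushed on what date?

Thursday, December 7, 2017

The wine is released: Jun 10, 2018.
Barrel aging ends: Jun 10, 2018 − 45 days = Apr 26, 2018.
The wine is racked to barrel: Apr 26, 2018 − 4 weeks = Mar 29, 2018.
Primary fermentation completes: Mar 29, 2018 − 7 weeks = Feb 8, 2018.
The grapes are crushed: Feb 8, 2018 − 9 weeks = Dec 7, 2017.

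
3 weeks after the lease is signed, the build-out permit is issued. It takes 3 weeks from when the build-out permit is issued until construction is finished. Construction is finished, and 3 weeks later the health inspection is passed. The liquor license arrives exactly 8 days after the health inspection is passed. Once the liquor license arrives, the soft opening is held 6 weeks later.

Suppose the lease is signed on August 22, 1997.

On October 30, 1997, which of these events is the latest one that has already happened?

The lease is signed: Aug 22, 1997.
The build-out permit is issued: Aug 22, 1997 + 3 weeks = Sep 12, 1997.
Construction is finished: Sep 12, 1997 + 3 weeks = Oct 3, 1997.
The health inspection is passed: Oct 3, 1997 + 3 weeks = Oct 24, 1997.
The liquor license arrives: Oct 24, 1997 + 8 days = Nov 1, 1997.
The soft opening is held: Nov 1, 1997 + 6 weeks = Dec 13, 1997.
Oct 30, 1997 falls between when the health inspection is passed (Oct 24, 1997) and when the liquor license arrives (Nov 1, 1997).

The health inspection is passed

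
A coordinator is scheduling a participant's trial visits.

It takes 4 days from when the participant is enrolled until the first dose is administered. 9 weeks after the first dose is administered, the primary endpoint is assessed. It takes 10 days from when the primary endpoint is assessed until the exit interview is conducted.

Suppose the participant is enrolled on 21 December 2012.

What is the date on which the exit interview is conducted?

The participant is enrolled: Dec 21, 2012.
The first dose is administered: Dec 21, 2012 + 4 days = Dec 25, 2012.
The primary endpoint is assessed: Dec 25, 2012 + 9 weeks = Feb 26, 2013.
The exit interview is conducted: Feb 26, 2013 + 10 days = Mar 8, 2013.

8 March 2013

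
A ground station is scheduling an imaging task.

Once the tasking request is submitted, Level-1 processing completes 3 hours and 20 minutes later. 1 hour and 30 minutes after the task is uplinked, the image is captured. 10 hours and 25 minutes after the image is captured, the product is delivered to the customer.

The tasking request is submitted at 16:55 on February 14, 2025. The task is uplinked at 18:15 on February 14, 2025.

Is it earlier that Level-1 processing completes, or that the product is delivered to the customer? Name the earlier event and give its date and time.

Level-1 processing completes — 20:15 on February 14, 2025

The tasking request is submitted: 16:55 Feb 14, 2025.
Level-1 processing completes: 16:55 Feb 14, 2025 + 3h20m = 20:15 Feb 14, 2025.
The task is uplinked: 18:15 Feb 14, 2025.
The image is captured: 18:15 Feb 14, 2025 + 1h30m = 19:45 Feb 14, 2025.
The product is delivered to the customer: 19:45 Feb 14, 2025 + 10h25m = 06:10 Feb 15, 2025.
Comparing: Level-1 processing completes at 20:15 Feb 14, 2025 vs the product is delivered to the customer at 06:10 Feb 15, 2025. Earlier: Level-1 processing completes.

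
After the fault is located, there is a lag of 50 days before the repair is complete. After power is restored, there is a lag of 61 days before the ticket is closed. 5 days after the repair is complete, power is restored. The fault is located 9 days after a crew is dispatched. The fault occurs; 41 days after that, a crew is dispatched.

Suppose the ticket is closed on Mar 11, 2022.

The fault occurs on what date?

Sep 26, 2021

The ticket is closed: Mar 11, 2022.
Power is restored: Mar 11, 2022 − 61 days = Jan 9, 2022.
The repair is complete: Jan 9, 2022 − 5 days = Jan 4, 2022.
The fault is located: Jan 4, 2022 − 50 days = Nov 15, 2021.
A crew is dispatched: Nov 15, 2021 − 9 days = Nov 6, 2021.
The fault occurs: Nov 6, 2021 − 41 days = Sep 26, 2021.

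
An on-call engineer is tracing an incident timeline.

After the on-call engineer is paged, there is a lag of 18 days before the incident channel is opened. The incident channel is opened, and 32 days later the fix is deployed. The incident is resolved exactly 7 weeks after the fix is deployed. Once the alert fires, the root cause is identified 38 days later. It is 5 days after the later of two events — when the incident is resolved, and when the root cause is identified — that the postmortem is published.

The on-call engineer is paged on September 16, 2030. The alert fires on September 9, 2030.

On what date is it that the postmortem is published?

The on-call engineer is paged: Sep 16, 2030.
The incident channel is opened: Sep 16, 2030 + 18 days = Oct 4, 2030.
The fix is deployed: Oct 4, 2030 + 32 days = Nov 5, 2030.
The incident is resolved: Nov 5, 2030 + 7 weeks = Dec 24, 2030.
The alert fires: Sep 9, 2030.
The root cause is identified: Sep 9, 2030 + 38 days = Oct 17, 2030.
Both prerequisites met — the incident is resolved (Dec 24, 2030), the root cause is identified (Oct 17, 2030); the later is Dec 24, 2030.
The postmortem is published: Dec 24, 2030 + 5 days = Dec 29, 2030.

December 29, 2030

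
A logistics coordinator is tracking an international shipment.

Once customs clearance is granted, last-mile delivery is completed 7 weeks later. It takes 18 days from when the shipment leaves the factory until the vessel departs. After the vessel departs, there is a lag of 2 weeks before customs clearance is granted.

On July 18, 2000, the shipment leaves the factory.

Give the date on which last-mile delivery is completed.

October 7, 2000

The shipment leaves the factory: Jul 18, 2000.
The vessel departs: Jul 18, 2000 + 18 days = Aug 5, 2000.
Customs clearance is granted: Aug 5, 2000 + 2 weeks = Aug 19, 2000.
Last-mile delivery is completed: Aug 19, 2000 + 7 weeks = Oct 7, 2000.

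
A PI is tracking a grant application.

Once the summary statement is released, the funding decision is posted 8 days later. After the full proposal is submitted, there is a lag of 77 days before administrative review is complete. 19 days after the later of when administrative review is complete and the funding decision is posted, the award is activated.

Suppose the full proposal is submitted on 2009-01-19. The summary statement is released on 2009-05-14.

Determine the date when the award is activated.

2009-06-10

The full proposal is submitted: Jan 19, 2009.
Administrative review is complete: Jan 19, 2009 + 77 days = Apr 6, 2009.
The summary statement is released: May 14, 2009.
The funding decision is posted: May 14, 2009 + 8 days = May 22, 2009.
Both prerequisites met — administrative review is complete (Apr 6, 2009), the funding decision is posted (May 22, 2009); the later is May 22, 2009.
The award is activated: May 22, 2009 + 19 days = Jun 10, 2009.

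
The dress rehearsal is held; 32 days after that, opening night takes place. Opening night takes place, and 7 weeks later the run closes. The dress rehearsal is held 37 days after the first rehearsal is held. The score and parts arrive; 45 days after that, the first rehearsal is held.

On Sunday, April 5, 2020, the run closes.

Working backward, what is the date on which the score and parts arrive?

The run closes: Apr 5, 2020.
Opening night takes place: Apr 5, 2020 − 7 weeks = Feb 16, 2020.
The dress rehearsal is held: Feb 16, 2020 − 32 days = Jan 15, 2020.
The first rehearsal is held: Jan 15, 2020 − 37 days = Dec 9, 2019.
The score and parts arrive: Dec 9, 2019 − 45 days = Oct 25, 2019.

Friday, October 25, 2019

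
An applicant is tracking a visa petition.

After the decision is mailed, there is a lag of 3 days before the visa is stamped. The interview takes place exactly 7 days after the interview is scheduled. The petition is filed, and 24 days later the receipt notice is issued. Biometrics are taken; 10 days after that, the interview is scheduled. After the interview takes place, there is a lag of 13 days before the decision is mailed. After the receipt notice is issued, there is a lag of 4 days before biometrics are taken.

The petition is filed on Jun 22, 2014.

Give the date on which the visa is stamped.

Aug 22, 2014

The petition is filed: Jun 22, 2014.
The receipt notice is issued: Jun 22, 2014 + 24 days = Jul 16, 2014.
Biometrics are taken: Jul 16, 2014 + 4 days = Jul 20, 2014.
The interview is scheduled: Jul 20, 2014 + 10 days = Jul 30, 2014.
The interview takes place: Jul 30, 2014 + 7 days = Aug 6, 2014.
The decision is mailed: Aug 6, 2014 + 13 days = Aug 19, 2014.
The visa is stamped: Aug 19, 2014 + 3 days = Aug 22, 2014.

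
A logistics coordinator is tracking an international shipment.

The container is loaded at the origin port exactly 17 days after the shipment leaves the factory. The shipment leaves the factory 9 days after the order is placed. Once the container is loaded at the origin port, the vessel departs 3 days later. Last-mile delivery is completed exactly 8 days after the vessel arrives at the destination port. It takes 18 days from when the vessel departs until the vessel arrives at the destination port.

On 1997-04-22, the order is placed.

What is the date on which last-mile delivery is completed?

The order is placed: Apr 22, 1997.
The shipment leaves the factory: Apr 22, 1997 + 9 days = May 1, 1997.
The container is loaded at the origin port: May 1, 1997 + 17 days = May 18, 1997.
The vessel departs: May 18, 1997 + 3 days = May 21, 1997.
The vessel arrives at the destination port: May 21, 1997 + 18 days = Jun 8, 1997.
Last-mile delivery is completed: Jun 8, 1997 + 8 days = Jun 16, 1997.

1997-06-16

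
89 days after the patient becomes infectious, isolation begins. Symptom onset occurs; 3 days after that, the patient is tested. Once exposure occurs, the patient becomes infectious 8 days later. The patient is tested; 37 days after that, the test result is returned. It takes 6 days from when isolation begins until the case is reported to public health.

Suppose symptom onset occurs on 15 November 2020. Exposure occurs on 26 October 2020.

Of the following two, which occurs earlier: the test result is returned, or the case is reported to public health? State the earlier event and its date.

Symptom onset occurs: Nov 15, 2020.
The patient is tested: Nov 15, 2020 + 3 days = Nov 18, 2020.
The test result is returned: Nov 18, 2020 + 37 days = Dec 25, 2020.
Exposure occurs: Oct 26, 2020.
The patient becomes infectious: Oct 26, 2020 + 8 days = Nov 3, 2020.
Isolation begins: Nov 3, 2020 + 89 days = Jan 31, 2021.
The case is reported to public health: Jan 31, 2021 + 6 days = Feb 6, 2021.
Comparing: the test result is returned on Dec 25, 2020 vs the case is reported to public health on Feb 6, 2021. Earlier: the test result is returned.

The test result is returned — 25 December 2020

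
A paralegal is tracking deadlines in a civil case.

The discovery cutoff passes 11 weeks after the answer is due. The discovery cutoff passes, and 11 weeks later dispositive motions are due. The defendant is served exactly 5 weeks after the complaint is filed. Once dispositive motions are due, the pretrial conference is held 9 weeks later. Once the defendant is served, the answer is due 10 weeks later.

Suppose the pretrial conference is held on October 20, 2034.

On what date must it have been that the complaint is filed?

The pretrial conference is held: Oct 20, 2034.
Dispositive motions are due: Oct 20, 2034 − 9 weeks = Aug 18, 2034.
The discovery cutoff passes: Aug 18, 2034 − 11 weeks = Jun 2, 2034.
The answer is due: Jun 2, 2034 − 11 weeks = Mar 17, 2034.
The defendant is served: Mar 17, 2034 − 10 weeks = Jan 6, 2034.
The complaint is filed: Jan 6, 2034 − 5 weeks = Dec 2, 2033.

December 2, 2033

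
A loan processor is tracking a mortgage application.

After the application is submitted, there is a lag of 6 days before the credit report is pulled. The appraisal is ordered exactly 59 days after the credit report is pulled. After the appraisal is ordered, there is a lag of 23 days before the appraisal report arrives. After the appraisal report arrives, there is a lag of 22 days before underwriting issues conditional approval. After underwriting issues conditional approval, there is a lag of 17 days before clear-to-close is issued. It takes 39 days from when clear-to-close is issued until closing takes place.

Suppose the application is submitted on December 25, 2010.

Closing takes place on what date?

The application is submitted: Dec 25, 2010.
The credit report is pulled: Dec 25, 2010 + 6 days = Dec 31, 2010.
The appraisal is ordered: Dec 31, 2010 + 59 days = Feb 28, 2011.
The appraisal report arrives: Feb 28, 2011 + 23 days = Mar 23, 2011.
Underwriting issues conditional approval: Mar 23, 2011 + 22 days = Apr 14, 2011.
Clear-to-close is issued: Apr 14, 2011 + 17 days = May 1, 2011.
Closing takes place: May 1, 2011 + 39 days = Jun 9, 2011.

June 9, 2011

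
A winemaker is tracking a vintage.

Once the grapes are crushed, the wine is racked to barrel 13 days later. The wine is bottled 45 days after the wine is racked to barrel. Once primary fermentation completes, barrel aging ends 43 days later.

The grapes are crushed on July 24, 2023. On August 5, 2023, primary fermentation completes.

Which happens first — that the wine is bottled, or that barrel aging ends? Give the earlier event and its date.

Barrel aging ends — September 17, 2023

The grapes are crushed: Jul 24, 2023.
The wine is racked to barrel: Jul 24, 2023 + 13 days = Aug 6, 2023.
The wine is bottled: Aug 6, 2023 + 45 days = Sep 20, 2023.
Primary fermentation completes: Aug 5, 2023.
Barrel aging ends: Aug 5, 2023 + 43 days = Sep 17, 2023.
Comparing: the wine is bottled on Sep 20, 2023 vs barrel aging ends on Sep 17, 2023. Earlier: barrel aging ends.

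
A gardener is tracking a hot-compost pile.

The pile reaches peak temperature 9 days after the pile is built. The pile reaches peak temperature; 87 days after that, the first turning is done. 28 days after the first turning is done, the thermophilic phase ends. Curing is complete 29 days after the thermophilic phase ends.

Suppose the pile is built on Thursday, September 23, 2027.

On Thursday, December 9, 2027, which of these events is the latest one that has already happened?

The pile reaches peak temperature

The pile is built: Sep 23, 2027.
The pile reaches peak temperature: Sep 23, 2027 + 9 days = Oct 2, 2027.
The first turning is done: Oct 2, 2027 + 87 days = Dec 28, 2027.
The thermophilic phase ends: Dec 28, 2027 + 28 days = Jan 25, 2028.
Curing is complete: Jan 25, 2028 + 29 days = Feb 23, 2028.
Dec 9, 2027 falls between when the pile reaches peak temperature (Oct 2, 2027) and when the first turning is done (Dec 28, 2027).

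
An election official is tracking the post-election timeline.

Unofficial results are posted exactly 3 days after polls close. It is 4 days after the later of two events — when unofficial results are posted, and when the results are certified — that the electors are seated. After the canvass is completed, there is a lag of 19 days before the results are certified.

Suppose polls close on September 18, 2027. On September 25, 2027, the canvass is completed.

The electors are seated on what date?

Polls close: Sep 18, 2027.
Unofficial results are posted: Sep 18, 2027 + 3 days = Sep 21, 2027.
The canvass is completed: Sep 25, 2027.
The results are certified: Sep 25, 2027 + 19 days = Oct 14, 2027.
Both prerequisites met — unofficial results are posted (Sep 21, 2027), the results are certified (Oct 14, 2027); the later is Oct 14, 2027.
The electors are seated: Oct 14, 2027 + 4 days = Oct 18, 2027.

October 18, 2027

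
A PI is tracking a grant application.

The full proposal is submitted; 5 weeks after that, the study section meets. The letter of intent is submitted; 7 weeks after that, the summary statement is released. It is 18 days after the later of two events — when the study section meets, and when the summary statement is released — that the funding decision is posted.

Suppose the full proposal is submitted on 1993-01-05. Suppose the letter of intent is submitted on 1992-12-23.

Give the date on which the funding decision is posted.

The full proposal is submitted: Jan 5, 1993.
The study section meets: Jan 5, 1993 + 5 weeks = Feb 9, 1993.
The letter of intent is submitted: Dec 23, 1992.
The summary statement is released: Dec 23, 1992 + 7 weeks = Feb 10, 1993.
Both prerequisites met — the study section meets (Feb 9, 1993), the summary statement is released (Feb 10, 1993); the later is Feb 10, 1993.
The funding decision is posted: Feb 10, 1993 + 18 days = Feb 28, 1993.

1993-02-28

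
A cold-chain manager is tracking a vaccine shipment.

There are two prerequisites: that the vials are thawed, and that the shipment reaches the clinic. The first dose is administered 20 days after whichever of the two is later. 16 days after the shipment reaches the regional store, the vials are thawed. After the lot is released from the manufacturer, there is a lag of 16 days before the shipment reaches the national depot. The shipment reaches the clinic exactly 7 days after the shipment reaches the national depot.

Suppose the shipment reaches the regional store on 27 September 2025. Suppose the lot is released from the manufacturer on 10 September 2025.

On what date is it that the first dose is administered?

2 November 2025

The shipment reaches the regional store: Sep 27, 2025.
The vials are thawed: Sep 27, 2025 + 16 days = Oct 13, 2025.
The lot is released from the manufacturer: Sep 10, 2025.
The shipment reaches the national depot: Sep 10, 2025 + 16 days = Sep 26, 2025.
The shipment reaches the clinic: Sep 26, 2025 + 7 days = Oct 3, 2025.
Both prerequisites met — the vials are thawed (Oct 13, 2025), the shipment reaches the clinic (Oct 3, 2025); the later is Oct 13, 2025.
The first dose is administered: Oct 13, 2025 + 20 days = Nov 2, 2025.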